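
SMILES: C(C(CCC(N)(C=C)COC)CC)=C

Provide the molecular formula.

C12H23NO

Heavy atoms from the SMILES: 12 C, 1 N, 1 O.
Implicit hydrogens by atom environment:
  6 × C: 2 H each → 12
  3 × C: 1 H each → 3
  2 × C: 3 H each → 6
  1 × C: no H
  1 × N: 2 H
  1 × O: no H
  Total hydrogens = 23.
Molecular formula: C12H23NO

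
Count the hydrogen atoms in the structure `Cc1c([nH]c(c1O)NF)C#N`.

Hydrogens are implicit in SMILES; fill each atom to its normal valence:
  4 × C (aromatic): no H
  1 × C: 3 H
  1 × C: no H
  1 × F: no H
  1 × N (aromatic): 1 H
  1 × N: 1 H
  1 × N: no H
  1 × O: 1 H
  Total hydrogens = 6.

6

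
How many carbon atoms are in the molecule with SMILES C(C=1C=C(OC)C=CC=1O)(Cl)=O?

The symbol for carbon appears 8 times in the SMILES. (Cl is a single chlorine, not C + l.)

8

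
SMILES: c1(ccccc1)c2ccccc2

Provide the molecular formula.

Heavy atoms from the SMILES: 12 C.
Implicit hydrogens by atom environment:
  10 × C (aromatic): 1 H each → 10
  2 × C (aromatic): no H
  Total hydrogens = 10.
Molecular formula: C12H10

C12H10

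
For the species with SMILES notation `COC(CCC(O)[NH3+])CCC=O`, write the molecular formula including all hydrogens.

C8H18NO3+

Heavy atoms from the SMILES: 8 C, 1 N, 3 O.
Implicit hydrogens by atom environment:
  4 × C: 2 H each → 8
  3 × C: 1 H each → 3
  2 × O: no H
  1 × C: 3 H
  1 × N (charge +1): 3 H
  1 × O: 1 H
  Total hydrogens = 18.
Net charge +1.
Molecular formula: C8H18NO3+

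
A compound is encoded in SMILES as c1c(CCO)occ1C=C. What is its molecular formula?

Heavy atoms from the SMILES: 8 C, 2 O.
Implicit hydrogens by atom environment:
  3 × C: 2 H each → 6
  2 × C (aromatic): 1 H each → 2
  2 × C (aromatic): no H
  1 × C: 1 H
  1 × O: 1 H
  1 × O (aromatic): no H
  Total hydrogens = 10.
Molecular formula: C8H10O2

C8H10O2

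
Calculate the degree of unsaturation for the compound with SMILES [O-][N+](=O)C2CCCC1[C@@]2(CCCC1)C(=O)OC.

4

Molecular formula from the SMILES: C12H19NO4.
DoU = (2C + 2 + N − H − X)/2 = (2·12 + 2 + 1 − 19 − 0)/2 = 8/2 = 4.
(Structurally: 2 ring(s) + 2 π bond(s) = 4.)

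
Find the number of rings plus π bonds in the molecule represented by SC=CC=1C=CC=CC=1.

5

Molecular formula from the SMILES: C8H8S.
DoU = (2C + 2 + N − H − X)/2 = (2·8 + 2 + 0 − 8 − 0)/2 = 10/2 = 5.
(Structurally: 1 ring(s) + 4 π bond(s) = 5.)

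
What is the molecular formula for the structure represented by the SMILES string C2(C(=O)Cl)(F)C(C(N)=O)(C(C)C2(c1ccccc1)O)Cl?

Heavy atoms from the SMILES: 13 C, 2 Cl, 1 F, 1 N, 3 O.
Implicit hydrogens by atom environment:
  5 × C (aromatic): 1 H each → 5
  5 × C: no H
  2 × Cl: no H
  2 × O: no H
  1 × C: 3 H
  1 × C: 1 H
  1 × C (aromatic): no H
  1 × F: no H
  1 × N: 2 H
  1 × O: 1 H
  Total hydrogens = 12.
Molecular formula: C13H12Cl2FNO3

C13H12Cl2FNO3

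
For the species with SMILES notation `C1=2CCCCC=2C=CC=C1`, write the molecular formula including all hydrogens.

Heavy atoms from the SMILES: 10 C.
Implicit hydrogens by atom environment:
  4 × C: 2 H each → 8
  4 × C (aromatic): 1 H each → 4
  2 × C (aromatic): no H
  Total hydrogens = 12.
Molecular formula: C10H12

C10H12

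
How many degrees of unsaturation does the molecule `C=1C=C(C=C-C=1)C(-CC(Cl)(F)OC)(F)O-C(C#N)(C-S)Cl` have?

6

Molecular formula from the SMILES: C13H13Cl2F2NO2S.
DoU = (2C + 2 + N − H − X)/2 = (2·13 + 2 + 1 − 13 − 4)/2 = 12/2 = 6.
(Structurally: 1 ring(s) + 5 π bond(s) = 6.)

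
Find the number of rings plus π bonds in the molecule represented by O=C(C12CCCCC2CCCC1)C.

3

Molecular formula from the SMILES: C12H20O.
DoU = (2C + 2 + N − H − X)/2 = (2·12 + 2 + 0 − 20 − 0)/2 = 6/2 = 3.
(Structurally: 2 ring(s) + 1 π bond(s) = 3.)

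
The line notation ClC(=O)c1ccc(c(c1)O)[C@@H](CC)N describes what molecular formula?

Heavy atoms from the SMILES: 10 C, 1 Cl, 1 N, 2 O.
Implicit hydrogens by atom environment:
  3 × C (aromatic): 1 H each → 3
  3 × C (aromatic): no H
  1 × C: 3 H
  1 × C: 2 H
  1 × C: 1 H
  1 × C: no H
  1 × Cl: no H
  1 × N: 2 H
  1 × O: 1 H
  1 × O: no H
  Total hydrogens = 12.
Molecular formula: C10H12ClNO2

C10H12ClNO2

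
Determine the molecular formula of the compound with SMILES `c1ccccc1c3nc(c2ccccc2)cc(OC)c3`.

Heavy atoms from the SMILES: 18 C, 1 N, 1 O.
Implicit hydrogens by atom environment:
  12 × C (aromatic): 1 H each → 12
  5 × C (aromatic): no H
  1 × C: 3 H
  1 × N (aromatic): no H
  1 × O: no H
  Total hydrogens = 15.
Molecular formula: C18H15NO

C18H15NO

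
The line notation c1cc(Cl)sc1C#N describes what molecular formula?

Heavy atoms from the SMILES: 5 C, 1 Cl, 1 N, 1 S.
Implicit hydrogens by atom environment:
  2 × C (aromatic): 1 H each → 2
  2 × C (aromatic): no H
  1 × C: no H
  1 × Cl: no H
  1 × N: no H
  1 × S (aromatic): no H
  Total hydrogens = 2.
Molecular formula: C5H2ClNS

C5H2ClNS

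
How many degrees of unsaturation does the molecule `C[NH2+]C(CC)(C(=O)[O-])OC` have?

1

Molecular formula from the SMILES: C6H13NO3.
DoU = (2C + 2 + N − H − X)/2 = (2·6 + 2 + 1 − 13 − 0)/2 = 2/2 = 1.
(Structurally: 0 ring(s) + 1 π bond(s) = 1.)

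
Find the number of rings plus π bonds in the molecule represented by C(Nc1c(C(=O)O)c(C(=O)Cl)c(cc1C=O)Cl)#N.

9

Molecular formula from the SMILES: C10H4Cl2N2O4.
DoU = (2C + 2 + N − H − X)/2 = (2·10 + 2 + 2 − 4 − 2)/2 = 18/2 = 9.
(Structurally: 1 ring(s) + 8 π bond(s) = 9.)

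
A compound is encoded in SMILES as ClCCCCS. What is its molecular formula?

C4H9ClS

Heavy atoms from the SMILES: 4 C, 1 Cl, 1 S.
Implicit hydrogens by atom environment:
  4 × C: 2 H each → 8
  1 × Cl: no H
  1 × S: 1 H
  Total hydrogens = 9.
Molecular formula: C4H9ClS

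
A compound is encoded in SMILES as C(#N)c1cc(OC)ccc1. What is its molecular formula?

C8H7NO

Heavy atoms from the SMILES: 8 C, 1 N, 1 O.
Implicit hydrogens by atom environment:
  4 × C (aromatic): 1 H each → 4
  2 × C (aromatic): no H
  1 × C: 3 H
  1 × C: no H
  1 × N: no H
  1 × O: no H
  Total hydrogens = 7.
Molecular formula: C8H7NO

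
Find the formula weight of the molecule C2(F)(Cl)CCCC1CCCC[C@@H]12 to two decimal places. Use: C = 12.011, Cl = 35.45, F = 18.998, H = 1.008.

Molecular formula: C10H16ClF.
M = 10×12.011 + 1×35.45 + 1×18.998 + 16×1.008 = 190.69 g/mol.

190.69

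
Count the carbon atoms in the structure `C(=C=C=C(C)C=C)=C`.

The symbol for carbon appears 8 times in the SMILES.

8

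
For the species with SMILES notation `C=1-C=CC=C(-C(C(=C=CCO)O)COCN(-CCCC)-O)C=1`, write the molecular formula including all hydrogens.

Heavy atoms from the SMILES: 17 C, 1 N, 4 O.
Implicit hydrogens by atom environment:
  6 × C: 2 H each → 12
  5 × C (aromatic): 1 H each → 5
  3 × O: 1 H each → 3
  2 × C: 1 H each → 2
  2 × C: no H
  1 × C: 3 H
  1 × C (aromatic): no H
  1 × N: no H
  1 × O: no H
  Total hydrogens = 25.
Molecular formula: C17H25NO4

C17H25NO4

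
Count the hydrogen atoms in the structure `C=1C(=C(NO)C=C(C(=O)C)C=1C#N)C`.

Hydrogens are implicit in SMILES; fill each atom to its normal valence:
  4 × C (aromatic): no H
  2 × C: 3 H each → 6
  2 × C (aromatic): 1 H each → 2
  2 × C: no H
  1 × N: 1 H
  1 × N: no H
  1 × O: 1 H
  1 × O: no H
  Total hydrogens = 10.

10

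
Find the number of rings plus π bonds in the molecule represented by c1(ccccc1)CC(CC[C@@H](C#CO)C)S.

Molecular formula from the SMILES: C14H18OS.
DoU = (2C + 2 + N − H − X)/2 = (2·14 + 2 + 0 − 18 − 0)/2 = 12/2 = 6.
(Structurally: 1 ring(s) + 5 π bond(s) = 6.)

6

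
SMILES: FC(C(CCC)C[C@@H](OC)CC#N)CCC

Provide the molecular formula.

C13H24FNO

Heavy atoms from the SMILES: 13 C, 1 F, 1 N, 1 O.
Implicit hydrogens by atom environment:
  6 × C: 2 H each → 12
  3 × C: 3 H each → 9
  3 × C: 1 H each → 3
  1 × C: no H
  1 × F: no H
  1 × N: no H
  1 × O: no H
  Total hydrogens = 24.
Molecular formula: C13H24FNO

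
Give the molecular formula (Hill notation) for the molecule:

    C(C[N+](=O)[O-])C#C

C4H5NO2

Heavy atoms from the SMILES: 4 C, 1 N, 2 O.
Implicit hydrogens by atom environment:
  2 × C: 2 H each → 4
  1 × C: 1 H
  1 × C: no H
  1 × N (charge +1): no H
  1 × O: no H
  1 × O (charge -1): no H
  Total hydrogens = 5.
Molecular formula: C4H5NO2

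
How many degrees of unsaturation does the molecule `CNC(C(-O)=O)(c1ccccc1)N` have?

Molecular formula from the SMILES: C9H12N2O2.
DoU = (2C + 2 + N − H − X)/2 = (2·9 + 2 + 2 − 12 − 0)/2 = 10/2 = 5.
(Structurally: 1 ring(s) + 4 π bond(s) = 5.)

5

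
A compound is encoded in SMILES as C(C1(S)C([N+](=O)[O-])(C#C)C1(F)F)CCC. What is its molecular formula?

Heavy atoms from the SMILES: 9 C, 2 F, 1 N, 2 O, 1 S.
Implicit hydrogens by atom environment:
  4 × C: no H
  3 × C: 2 H each → 6
  2 × F: no H
  1 × C: 3 H
  1 × C: 1 H
  1 × N (charge +1): no H
  1 × O: no H
  1 × O (charge -1): no H
  1 × S: 1 H
  Total hydrogens = 11.
Molecular formula: C9H11F2NO2S

C9H11F2NO2S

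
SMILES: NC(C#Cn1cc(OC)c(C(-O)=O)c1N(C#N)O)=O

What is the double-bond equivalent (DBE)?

9

Molecular formula from the SMILES: C10H8N4O5.
DoU = (2C + 2 + N − H − X)/2 = (2·10 + 2 + 4 − 8 − 0)/2 = 18/2 = 9.
(Structurally: 1 ring(s) + 8 π bond(s) = 9.)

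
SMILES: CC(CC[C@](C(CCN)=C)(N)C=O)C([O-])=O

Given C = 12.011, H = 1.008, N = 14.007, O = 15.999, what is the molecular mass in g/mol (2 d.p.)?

Molecular formula: C11H19N2O3-.
M = 11×12.011 + 19×1.008 + 2×14.007 + 3×15.999 = 227.28 g/mol.

227.28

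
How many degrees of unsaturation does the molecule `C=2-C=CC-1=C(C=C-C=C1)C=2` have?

7

Molecular formula from the SMILES: C10H8.
DoU = (2C + 2 + N − H − X)/2 = (2·10 + 2 + 0 − 8 − 0)/2 = 14/2 = 7.
(Structurally: 2 ring(s) + 5 π bond(s) = 7.)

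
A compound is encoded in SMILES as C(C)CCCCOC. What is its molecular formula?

Heavy atoms from the SMILES: 7 C, 1 O.
Implicit hydrogens by atom environment:
  5 × C: 2 H each → 10
  2 × C: 3 H each → 6
  1 × O: no H
  Total hydrogens = 16.
Molecular formula: C7H16O

C7H16O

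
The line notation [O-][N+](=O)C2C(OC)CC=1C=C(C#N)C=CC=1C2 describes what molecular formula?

Heavy atoms from the SMILES: 12 C, 2 N, 3 O.
Implicit hydrogens by atom environment:
  3 × C (aromatic): 1 H each → 3
  3 × C (aromatic): no H
  2 × C: 2 H each → 4
  2 × C: 1 H each → 2
  2 × O: no H
  1 × C: 3 H
  1 × C: no H
  1 × N: no H
  1 × N (charge +1): no H
  1 × O (charge -1): no H
  Total hydrogens = 12.
Molecular formula: C12H12N2O3

C12H12N2O3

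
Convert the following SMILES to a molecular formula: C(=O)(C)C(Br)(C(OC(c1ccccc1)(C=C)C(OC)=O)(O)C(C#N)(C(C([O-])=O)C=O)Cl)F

C20H17BrClFNO8-

Heavy atoms from the SMILES: 1 Br, 20 C, 1 Cl, 1 F, 1 N, 8 O.
Implicit hydrogens by atom environment:
  8 × C: no H
  6 × O: no H
  5 × C (aromatic): 1 H each → 5
  3 × C: 1 H each → 3
  2 × C: 3 H each → 6
  1 × Br: no H
  1 × C: 2 H
  1 × C (aromatic): no H
  1 × Cl: no H
  1 × F: no H
  1 × N: no H
  1 × O: 1 H
  1 × O (charge -1): no H
  Total hydrogens = 17.
Net charge -1.
Molecular formula: C20H17BrClFNO8-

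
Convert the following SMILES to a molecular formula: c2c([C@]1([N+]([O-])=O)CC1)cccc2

Heavy atoms from the SMILES: 9 C, 1 N, 2 O.
Implicit hydrogens by atom environment:
  5 × C (aromatic): 1 H each → 5
  2 × C: 2 H each → 4
  1 × C: no H
  1 × C (aromatic): no H
  1 × N (charge +1): no H
  1 × O: no H
  1 × O (charge -1): no H
  Total hydrogens = 9.
Molecular formula: C9H9NO2

C9H9NO2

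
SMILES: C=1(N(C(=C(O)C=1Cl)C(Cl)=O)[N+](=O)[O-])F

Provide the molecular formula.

C5HCl2FN2O4

Heavy atoms from the SMILES: 5 C, 2 Cl, 1 F, 2 N, 4 O.
Implicit hydrogens by atom environment:
  4 × C (aromatic): no H
  2 × Cl: no H
  2 × O: no H
  1 × C: no H
  1 × F: no H
  1 × N (aromatic): no H
  1 × N (charge +1): no H
  1 × O: 1 H
  1 × O (charge -1): no H
  Total hydrogens = 1.
Molecular formula: C5HCl2FN2O4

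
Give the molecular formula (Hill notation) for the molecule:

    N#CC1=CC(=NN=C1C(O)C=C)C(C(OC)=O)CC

Heavy atoms from the SMILES: 13 C, 3 N, 3 O.
Implicit hydrogens by atom environment:
  3 × C: 1 H each → 3
  3 × C (aromatic): no H
  2 × C: 3 H each → 6
  2 × C: 2 H each → 4
  2 × C: no H
  2 × N (aromatic): no H
  2 × O: no H
  1 × C (aromatic): 1 H
  1 × N: no H
  1 × O: 1 H
  Total hydrogens = 15.
Molecular formula: C13H15N3O3

C13H15N3O3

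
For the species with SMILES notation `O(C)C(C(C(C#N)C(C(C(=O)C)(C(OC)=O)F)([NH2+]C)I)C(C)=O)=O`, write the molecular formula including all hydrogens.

C14H19FIN2O6+

Heavy atoms from the SMILES: 14 C, 1 F, 1 I, 2 N, 6 O.
Implicit hydrogens by atom environment:
  7 × C: no H
  6 × O: no H
  5 × C: 3 H each → 15
  2 × C: 1 H each → 2
  1 × F: no H
  1 × I: no H
  1 × N (charge +1): 2 H
  1 × N: no H
  Total hydrogens = 19.
Net charge +1.
Molecular formula: C14H19FIN2O6+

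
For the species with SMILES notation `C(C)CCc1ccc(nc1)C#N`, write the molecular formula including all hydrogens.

Heavy atoms from the SMILES: 10 C, 2 N.
Implicit hydrogens by atom environment:
  3 × C: 2 H each → 6
  3 × C (aromatic): 1 H each → 3
  2 × C (aromatic): no H
  1 × C: 3 H
  1 × C: no H
  1 × N (aromatic): no H
  1 × N: no H
  Total hydrogens = 12.
Molecular formula: C10H12N2

C10H12N2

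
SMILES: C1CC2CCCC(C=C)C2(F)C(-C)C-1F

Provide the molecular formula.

Heavy atoms from the SMILES: 13 C, 2 F.
Implicit hydrogens by atom environment:
  6 × C: 2 H each → 12
  5 × C: 1 H each → 5
  2 × F: no H
  1 × C: 3 H
  1 × C: no H
  Total hydrogens = 20.
Molecular formula: C13H20F2

C13H20F2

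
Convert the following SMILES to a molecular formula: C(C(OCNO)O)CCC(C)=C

C8H17NO3

Heavy atoms from the SMILES: 8 C, 1 N, 3 O.
Implicit hydrogens by atom environment:
  5 × C: 2 H each → 10
  2 × O: 1 H each → 2
  1 × C: 3 H
  1 × C: 1 H
  1 × C: no H
  1 × N: 1 H
  1 × O: no H
  Total hydrogens = 17.
Molecular formula: C8H17NO3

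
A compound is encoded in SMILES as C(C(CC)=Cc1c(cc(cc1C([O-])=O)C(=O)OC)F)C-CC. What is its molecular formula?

Heavy atoms from the SMILES: 17 C, 1 F, 4 O.
Implicit hydrogens by atom environment:
  4 × C: 2 H each → 8
  4 × C (aromatic): no H
  3 × C: 3 H each → 9
  3 × C: no H
  3 × O: no H
  2 × C (aromatic): 1 H each → 2
  1 × C: 1 H
  1 × F: no H
  1 × O (charge -1): no H
  Total hydrogens = 20.
Net charge -1.
Molecular formula: C17H20FO4-

C17H20FO4-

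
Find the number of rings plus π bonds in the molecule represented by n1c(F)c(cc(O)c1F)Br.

4

Molecular formula from the SMILES: C5H2BrF2NO.
DoU = (2C + 2 + N − H − X)/2 = (2·5 + 2 + 1 − 2 − 3)/2 = 8/2 = 4.
(Structurally: 1 ring(s) + 3 π bond(s) = 4.)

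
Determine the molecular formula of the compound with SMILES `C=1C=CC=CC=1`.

Heavy atoms from the SMILES: 6 C.
Implicit hydrogens by atom environment:
  6 × C (aromatic): 1 H each → 6
  Total hydrogens = 6.
Molecular formula: C6H6

C6H6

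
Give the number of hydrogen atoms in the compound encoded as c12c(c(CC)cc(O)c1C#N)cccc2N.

Hydrogens are implicit in SMILES; fill each atom to its normal valence:
  6 × C (aromatic): no H
  4 × C (aromatic): 1 H each → 4
  1 × C: 3 H
  1 × C: 2 H
  1 × C: no H
  1 × N: 2 H
  1 × N: no H
  1 × O: 1 H
  Total hydrogens = 12.

12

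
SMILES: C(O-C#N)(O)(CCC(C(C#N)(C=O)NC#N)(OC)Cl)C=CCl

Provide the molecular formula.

C12H12Cl2N4O4

Heavy atoms from the SMILES: 12 C, 2 Cl, 4 N, 4 O.
Implicit hydrogens by atom environment:
  6 × C: no H
  3 × C: 1 H each → 3
  3 × N: no H
  3 × O: no H
  2 × C: 2 H each → 4
  2 × Cl: no H
  1 × C: 3 H
  1 × N: 1 H
  1 × O: 1 H
  Total hydrogens = 12.
Molecular formula: C12H12Cl2N4O4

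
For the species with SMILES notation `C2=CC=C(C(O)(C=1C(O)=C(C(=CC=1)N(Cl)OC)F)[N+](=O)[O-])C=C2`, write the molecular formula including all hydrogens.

C14H12ClFN2O5

Heavy atoms from the SMILES: 14 C, 1 Cl, 1 F, 2 N, 5 O.
Implicit hydrogens by atom environment:
  7 × C (aromatic): 1 H each → 7
  5 × C (aromatic): no H
  2 × O: 1 H each → 2
  2 × O: no H
  1 × C: 3 H
  1 × C: no H
  1 × Cl: no H
  1 × F: no H
  1 × N: no H
  1 × N (charge +1): no H
  1 × O (charge -1): no H
  Total hydrogens = 12.
Molecular formula: C14H12ClFN2O5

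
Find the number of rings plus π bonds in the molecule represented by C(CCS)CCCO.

Molecular formula from the SMILES: C6H14OS.
DoU = (2C + 2 + N − H − X)/2 = (2·6 + 2 + 0 − 14 − 0)/2 = 0/2 = 0.
(Structurally: 0 ring(s) + 0 π bond(s) = 0.)

0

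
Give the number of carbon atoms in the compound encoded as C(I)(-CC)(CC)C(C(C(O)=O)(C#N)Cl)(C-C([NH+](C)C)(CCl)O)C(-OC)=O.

The symbol for carbon appears 16 times in the SMILES. (Cl is a single chlorine, not C + l.)

16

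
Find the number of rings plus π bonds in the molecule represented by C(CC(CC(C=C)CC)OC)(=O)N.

Molecular formula from the SMILES: C10H19NO2.
DoU = (2C + 2 + N − H − X)/2 = (2·10 + 2 + 1 − 19 − 0)/2 = 4/2 = 2.
(Structurally: 0 ring(s) + 2 π bond(s) = 2.)

2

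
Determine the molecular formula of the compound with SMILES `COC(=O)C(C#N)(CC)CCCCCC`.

Heavy atoms from the SMILES: 12 C, 1 N, 2 O.
Implicit hydrogens by atom environment:
  6 × C: 2 H each → 12
  3 × C: 3 H each → 9
  3 × C: no H
  2 × O: no H
  1 × N: no H
  Total hydrogens = 21.
Molecular formula: C12H21NO2

C12H21NO2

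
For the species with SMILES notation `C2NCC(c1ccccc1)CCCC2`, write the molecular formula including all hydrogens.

Heavy atoms from the SMILES: 13 C, 1 N.
Implicit hydrogens by atom environment:
  6 × C: 2 H each → 12
  5 × C (aromatic): 1 H each → 5
  1 × C: 1 H
  1 × C (aromatic): no H
  1 × N: 1 H
  Total hydrogens = 19.
Molecular formula: C13H19N

C13H19N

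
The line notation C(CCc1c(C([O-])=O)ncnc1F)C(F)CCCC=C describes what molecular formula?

Heavy atoms from the SMILES: 14 C, 2 F, 2 N, 2 O.
Implicit hydrogens by atom environment:
  7 × C: 2 H each → 14
  3 × C (aromatic): no H
  2 × C: 1 H each → 2
  2 × F: no H
  2 × N (aromatic): no H
  1 × C (aromatic): 1 H
  1 × C: no H
  1 × O: no H
  1 × O (charge -1): no H
  Total hydrogens = 17.
Net charge -1.
Molecular formula: C14H17F2N2O2-

C14H17F2N2O2-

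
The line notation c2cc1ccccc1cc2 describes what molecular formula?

Heavy atoms from the SMILES: 10 C.
Implicit hydrogens by atom environment:
  8 × C (aromatic): 1 H each → 8
  2 × C (aromatic): no H
  Total hydrogens = 8.
Molecular formula: C10H8

C10H8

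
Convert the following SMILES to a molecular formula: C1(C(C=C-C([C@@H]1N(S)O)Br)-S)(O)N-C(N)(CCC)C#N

Heavy atoms from the SMILES: 1 Br, 11 C, 4 N, 2 O, 2 S.
Implicit hydrogens by atom environment:
  5 × C: 1 H each → 5
  3 × C: no H
  2 × C: 2 H each → 4
  2 × N: no H
  2 × O: 1 H each → 2
  2 × S: 1 H each → 2
  1 × Br: no H
  1 × C: 3 H
  1 × N: 2 H
  1 × N: 1 H
  Total hydrogens = 19.
Molecular formula: C11H19BrN4O2S2

C11H19BrN4O2S2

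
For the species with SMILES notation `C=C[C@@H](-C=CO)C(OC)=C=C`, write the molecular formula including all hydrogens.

C9H12O2

Heavy atoms from the SMILES: 9 C, 2 O.
Implicit hydrogens by atom environment:
  4 × C: 1 H each → 4
  2 × C: 2 H each → 4
  2 × C: no H
  1 × C: 3 H
  1 × O: 1 H
  1 × O: no H
  Total hydrogens = 12.
Molecular formula: C9H12O2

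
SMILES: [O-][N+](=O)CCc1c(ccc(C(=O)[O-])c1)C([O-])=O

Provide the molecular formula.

Heavy atoms from the SMILES: 10 C, 1 N, 6 O.
Implicit hydrogens by atom environment:
  3 × C (aromatic): 1 H each → 3
  3 × C (aromatic): no H
  3 × O: no H
  3 × O (charge -1): no H
  2 × C: 2 H each → 4
  2 × C: no H
  1 × N (charge +1): no H
  Total hydrogens = 7.
Net charge -2.
Molecular formula: [C10H7NO6]2-

[C10H7NO6]2-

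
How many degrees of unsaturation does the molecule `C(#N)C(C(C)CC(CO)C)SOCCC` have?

2

Molecular formula from the SMILES: C11H21NO2S.
DoU = (2C + 2 + N − H − X)/2 = (2·11 + 2 + 1 − 21 − 0)/2 = 4/2 = 2.
(Structurally: 0 ring(s) + 2 π bond(s) = 2.)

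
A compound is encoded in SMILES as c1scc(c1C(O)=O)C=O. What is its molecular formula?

C6H4O3S

Heavy atoms from the SMILES: 6 C, 3 O, 1 S.
Implicit hydrogens by atom environment:
  2 × C (aromatic): 1 H each → 2
  2 × C (aromatic): no H
  2 × O: no H
  1 × C: 1 H
  1 × C: no H
  1 × O: 1 H
  1 × S (aromatic): no H
  Total hydrogens = 4.
Molecular formula: C6H4O3S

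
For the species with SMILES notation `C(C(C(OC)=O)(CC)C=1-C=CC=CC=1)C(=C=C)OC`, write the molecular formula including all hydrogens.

C16H20O3

Heavy atoms from the SMILES: 16 C, 3 O.
Implicit hydrogens by atom environment:
  5 × C (aromatic): 1 H each → 5
  4 × C: no H
  3 × C: 3 H each → 9
  3 × C: 2 H each → 6
  3 × O: no H
  1 × C (aromatic): no H
  Total hydrogens = 20.
Molecular formula: C16H20O3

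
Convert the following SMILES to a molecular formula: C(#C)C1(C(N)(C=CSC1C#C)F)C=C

Heavy atoms from the SMILES: 11 C, 1 F, 1 N, 1 S.
Implicit hydrogens by atom environment:
  6 × C: 1 H each → 6
  4 × C: no H
  1 × C: 2 H
  1 × F: no H
  1 × N: 2 H
  1 × S: no H
  Total hydrogens = 10.
Molecular formula: C11H10FNS

C11H10FNS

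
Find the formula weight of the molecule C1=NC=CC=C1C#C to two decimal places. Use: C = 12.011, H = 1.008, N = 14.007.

Molecular formula: C7H5N.
M = 7×12.011 + 5×1.008 + 1×14.007 = 103.12 g/mol.

103.12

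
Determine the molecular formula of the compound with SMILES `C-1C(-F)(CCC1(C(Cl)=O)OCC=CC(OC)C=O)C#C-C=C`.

C16H18ClFO4

Heavy atoms from the SMILES: 16 C, 1 Cl, 1 F, 4 O.
Implicit hydrogens by atom environment:
  5 × C: 2 H each → 10
  5 × C: 1 H each → 5
  5 × C: no H
  4 × O: no H
  1 × C: 3 H
  1 × Cl: no H
  1 × F: no H
  Total hydrogens = 18.
Molecular formula: C16H18ClFO4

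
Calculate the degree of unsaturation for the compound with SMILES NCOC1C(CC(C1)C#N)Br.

Molecular formula from the SMILES: C7H11BrN2O.
DoU = (2C + 2 + N − H − X)/2 = (2·7 + 2 + 2 − 11 − 1)/2 = 6/2 = 3.
(Structurally: 1 ring(s) + 2 π bond(s) = 3.)

3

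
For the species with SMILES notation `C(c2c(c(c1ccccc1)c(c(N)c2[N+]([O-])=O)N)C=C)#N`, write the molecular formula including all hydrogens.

Heavy atoms from the SMILES: 15 C, 4 N, 2 O.
Implicit hydrogens by atom environment:
  7 × C (aromatic): no H
  5 × C (aromatic): 1 H each → 5
  2 × N: 2 H each → 4
  1 × C: 2 H
  1 × C: 1 H
  1 × C: no H
  1 × N (charge +1): no H
  1 × N: no H
  1 × O: no H
  1 × O (charge -1): no H
  Total hydrogens = 12.
Molecular formula: C15H12N4O2

C15H12N4O2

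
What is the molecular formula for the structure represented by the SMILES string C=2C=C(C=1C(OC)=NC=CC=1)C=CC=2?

C12H11NO

Heavy atoms from the SMILES: 12 C, 1 N, 1 O.
Implicit hydrogens by atom environment:
  8 × C (aromatic): 1 H each → 8
  3 × C (aromatic): no H
  1 × C: 3 H
  1 × N (aromatic): no H
  1 × O: no H
  Total hydrogens = 11.
Molecular formula: C12H11NO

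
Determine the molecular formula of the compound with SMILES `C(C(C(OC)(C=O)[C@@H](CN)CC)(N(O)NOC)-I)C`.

Heavy atoms from the SMILES: 11 C, 1 I, 3 N, 4 O.
Implicit hydrogens by atom environment:
  4 × C: 3 H each → 12
  3 × C: 2 H each → 6
  3 × O: no H
  2 × C: 1 H each → 2
  2 × C: no H
  1 × I: no H
  1 × N: 2 H
  1 × N: 1 H
  1 × N: no H
  1 × O: 1 H
  Total hydrogens = 24.
Molecular formula: C11H24IN3O4

C11H24IN3O4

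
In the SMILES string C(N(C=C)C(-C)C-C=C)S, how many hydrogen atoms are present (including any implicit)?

15

Hydrogens are implicit in SMILES; fill each atom to its normal valence:
  4 × C: 2 H each → 8
  3 × C: 1 H each → 3
  1 × C: 3 H
  1 × N: no H
  1 × S: 1 H
  Total hydrogens = 15.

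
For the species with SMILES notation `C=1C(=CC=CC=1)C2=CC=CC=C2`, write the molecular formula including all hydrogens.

Heavy atoms from the SMILES: 12 C.
Implicit hydrogens by atom environment:
  10 × C (aromatic): 1 H each → 10
  2 × C (aromatic): no H
  Total hydrogens = 10.
Molecular formula: C12H10

C12H10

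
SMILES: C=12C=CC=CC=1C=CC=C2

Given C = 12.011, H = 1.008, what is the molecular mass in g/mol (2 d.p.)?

Molecular formula: C10H8.
M = 10×12.011 + 8×1.008 = 128.17 g/mol.

128.17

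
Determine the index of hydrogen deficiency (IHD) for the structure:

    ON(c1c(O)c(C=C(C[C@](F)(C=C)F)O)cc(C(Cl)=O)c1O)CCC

7

Molecular formula from the SMILES: C16H18ClF2NO5.
DoU = (2C + 2 + N − H − X)/2 = (2·16 + 2 + 1 − 18 − 3)/2 = 14/2 = 7.
(Structurally: 1 ring(s) + 6 π bond(s) = 7.)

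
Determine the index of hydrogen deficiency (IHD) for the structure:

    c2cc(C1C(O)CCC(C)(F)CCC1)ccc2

5

Molecular formula from the SMILES: C15H21FO.
DoU = (2C + 2 + N − H − X)/2 = (2·15 + 2 + 0 − 21 − 1)/2 = 10/2 = 5.
(Structurally: 2 ring(s) + 3 π bond(s) = 5.)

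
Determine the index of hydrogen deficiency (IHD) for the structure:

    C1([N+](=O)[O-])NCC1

2

Molecular formula from the SMILES: C3H6N2O2.
DoU = (2C + 2 + N − H − X)/2 = (2·3 + 2 + 2 − 6 − 0)/2 = 4/2 = 2.
(Structurally: 1 ring(s) + 1 π bond(s) = 2.)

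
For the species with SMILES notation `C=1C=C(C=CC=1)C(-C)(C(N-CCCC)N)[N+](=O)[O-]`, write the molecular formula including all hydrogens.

C13H21N3O2

Heavy atoms from the SMILES: 13 C, 3 N, 2 O.
Implicit hydrogens by atom environment:
  5 × C (aromatic): 1 H each → 5
  3 × C: 2 H each → 6
  2 × C: 3 H each → 6
  1 × C: 1 H
  1 × C: no H
  1 × C (aromatic): no H
  1 × N: 2 H
  1 × N: 1 H
  1 × N (charge +1): no H
  1 × O: no H
  1 × O (charge -1): no H
  Total hydrogens = 21.
Molecular formula: C13H21N3O2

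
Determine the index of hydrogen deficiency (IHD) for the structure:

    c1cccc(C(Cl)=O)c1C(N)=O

6

Molecular formula from the SMILES: C8H6ClNO2.
DoU = (2C + 2 + N − H − X)/2 = (2·8 + 2 + 1 − 6 − 1)/2 = 12/2 = 6.
(Structurally: 1 ring(s) + 5 π bond(s) = 6.)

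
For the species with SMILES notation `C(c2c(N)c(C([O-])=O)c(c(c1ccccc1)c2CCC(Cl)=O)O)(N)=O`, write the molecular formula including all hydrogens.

C17H14ClN2O5-

Heavy atoms from the SMILES: 17 C, 1 Cl, 2 N, 5 O.
Implicit hydrogens by atom environment:
  7 × C (aromatic): no H
  5 × C (aromatic): 1 H each → 5
  3 × C: no H
  3 × O: no H
  2 × C: 2 H each → 4
  2 × N: 2 H each → 4
  1 × Cl: no H
  1 × O: 1 H
  1 × O (charge -1): no H
  Total hydrogens = 14.
Net charge -1.
Molecular formula: C17H14ClN2O5-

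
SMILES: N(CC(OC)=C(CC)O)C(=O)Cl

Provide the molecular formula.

C7H12ClNO3

Heavy atoms from the SMILES: 7 C, 1 Cl, 1 N, 3 O.
Implicit hydrogens by atom environment:
  3 × C: no H
  2 × C: 3 H each → 6
  2 × C: 2 H each → 4
  2 × O: no H
  1 × Cl: no H
  1 × N: 1 H
  1 × O: 1 H
  Total hydrogens = 12.
Molecular formula: C7H12ClNO3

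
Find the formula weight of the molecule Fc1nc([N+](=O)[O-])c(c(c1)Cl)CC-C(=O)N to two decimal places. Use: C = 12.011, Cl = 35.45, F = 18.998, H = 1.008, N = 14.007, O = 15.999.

247.61

Molecular formula: C8H7ClFN3O3.
M = 8×12.011 + 1×35.45 + 1×18.998 + 7×1.008 + 3×14.007 + 3×15.999 = 247.61 g/mol.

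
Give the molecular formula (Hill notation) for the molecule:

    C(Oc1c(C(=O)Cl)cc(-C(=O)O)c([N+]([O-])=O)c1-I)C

Heavy atoms from the SMILES: 10 C, 1 Cl, 1 I, 1 N, 6 O.
Implicit hydrogens by atom environment:
  5 × C (aromatic): no H
  4 × O: no H
  2 × C: no H
  1 × C: 3 H
  1 × C: 2 H
  1 × C (aromatic): 1 H
  1 × Cl: no H
  1 × I: no H
  1 × N (charge +1): no H
  1 × O: 1 H
  1 × O (charge -1): no H
  Total hydrogens = 7.
Molecular formula: C10H7ClINO6

C10H7ClINO6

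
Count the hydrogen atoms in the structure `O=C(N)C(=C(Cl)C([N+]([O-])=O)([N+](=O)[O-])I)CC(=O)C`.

7

Hydrogens are implicit in SMILES; fill each atom to its normal valence:
  5 × C: no H
  4 × O: no H
  2 × N (charge +1): no H
  2 × O (charge -1): no H
  1 × C: 3 H
  1 × C: 2 H
  1 × Cl: no H
  1 × I: no H
  1 × N: 2 H
  Total hydrogens = 7.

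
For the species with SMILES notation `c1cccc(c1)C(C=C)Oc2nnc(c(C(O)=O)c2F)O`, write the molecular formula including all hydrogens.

Heavy atoms from the SMILES: 14 C, 1 F, 2 N, 4 O.
Implicit hydrogens by atom environment:
  5 × C (aromatic): 1 H each → 5
  5 × C (aromatic): no H
  2 × C: 1 H each → 2
  2 × N (aromatic): no H
  2 × O: 1 H each → 2
  2 × O: no H
  1 × C: 2 H
  1 × C: no H
  1 × F: no H
  Total hydrogens = 11.
Molecular formula: C14H11FN2O4

C14H11FN2O4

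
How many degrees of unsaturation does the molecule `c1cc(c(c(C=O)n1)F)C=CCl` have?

6

Molecular formula from the SMILES: C8H5ClFNO.
DoU = (2C + 2 + N − H − X)/2 = (2·8 + 2 + 1 − 5 − 2)/2 = 12/2 = 6.
(Structurally: 1 ring(s) + 5 π bond(s) = 6.)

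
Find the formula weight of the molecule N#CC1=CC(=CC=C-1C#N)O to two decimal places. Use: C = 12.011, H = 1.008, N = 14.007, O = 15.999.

Molecular formula: C8H4N2O.
M = 8×12.011 + 4×1.008 + 2×14.007 + 1×15.999 = 144.13 g/mol.

144.13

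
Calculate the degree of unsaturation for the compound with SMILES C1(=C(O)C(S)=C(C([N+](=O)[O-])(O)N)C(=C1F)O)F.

5

Molecular formula from the SMILES: C7H6F2N2O5S.
DoU = (2C + 2 + N − H − X)/2 = (2·7 + 2 + 2 − 6 − 2)/2 = 10/2 = 5.
(Structurally: 1 ring(s) + 4 π bond(s) = 5.)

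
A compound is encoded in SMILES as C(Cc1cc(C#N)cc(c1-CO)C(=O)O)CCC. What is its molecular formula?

C14H17NO3

Heavy atoms from the SMILES: 14 C, 1 N, 3 O.
Implicit hydrogens by atom environment:
  5 × C: 2 H each → 10
  4 × C (aromatic): no H
  2 × C (aromatic): 1 H each → 2
  2 × C: no H
  2 × O: 1 H each → 2
  1 × C: 3 H
  1 × N: no H
  1 × O: no H
  Total hydrogens = 17.
Molecular formula: C14H17NO3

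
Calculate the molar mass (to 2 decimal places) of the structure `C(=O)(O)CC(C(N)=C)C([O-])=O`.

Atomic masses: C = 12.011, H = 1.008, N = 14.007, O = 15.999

158.13

Molecular formula: C6H8NO4-.
M = 6×12.011 + 8×1.008 + 1×14.007 + 4×15.999 = 158.13 g/mol.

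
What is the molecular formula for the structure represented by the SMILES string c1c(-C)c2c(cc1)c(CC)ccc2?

Heavy atoms from the SMILES: 13 C.
Implicit hydrogens by atom environment:
  6 × C (aromatic): 1 H each → 6
  4 × C (aromatic): no H
  2 × C: 3 H each → 6
  1 × C: 2 H
  Total hydrogens = 14.
Molecular formula: C13H14

C13H14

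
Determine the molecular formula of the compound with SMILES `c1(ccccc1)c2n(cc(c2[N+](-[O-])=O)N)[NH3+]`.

Heavy atoms from the SMILES: 10 C, 4 N, 2 O.
Implicit hydrogens by atom environment:
  6 × C (aromatic): 1 H each → 6
  4 × C (aromatic): no H
  1 × N (charge +1): 3 H
  1 × N: 2 H
  1 × N (aromatic): no H
  1 × N (charge +1): no H
  1 × O: no H
  1 × O (charge -1): no H
  Total hydrogens = 11.
Net charge +1.
Molecular formula: C10H11N4O2+

C10H11N4O2+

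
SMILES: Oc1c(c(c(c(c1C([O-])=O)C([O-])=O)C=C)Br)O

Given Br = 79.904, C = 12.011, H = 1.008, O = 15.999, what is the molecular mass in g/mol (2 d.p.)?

301.05

Molecular formula: [C10H5BrO6]2-.
M = 1×79.904 + 10×12.011 + 5×1.008 + 6×15.999 = 301.05 g/mol.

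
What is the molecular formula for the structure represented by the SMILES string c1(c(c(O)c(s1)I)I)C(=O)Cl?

Heavy atoms from the SMILES: 5 C, 1 Cl, 2 I, 2 O, 1 S.
Implicit hydrogens by atom environment:
  4 × C (aromatic): no H
  2 × I: no H
  1 × C: no H
  1 × Cl: no H
  1 × O: 1 H
  1 × O: no H
  1 × S (aromatic): no H
  Total hydrogens = 1.
Molecular formula: C5HClI2O2S

C5HClI2O2S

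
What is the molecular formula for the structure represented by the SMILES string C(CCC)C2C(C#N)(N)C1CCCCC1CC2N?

C15H27N3

Heavy atoms from the SMILES: 15 C, 3 N.
Implicit hydrogens by atom environment:
  8 × C: 2 H each → 16
  4 × C: 1 H each → 4
  2 × C: no H
  2 × N: 2 H each → 4
  1 × C: 3 H
  1 × N: no H
  Total hydrogens = 27.
Molecular formula: C15H27N3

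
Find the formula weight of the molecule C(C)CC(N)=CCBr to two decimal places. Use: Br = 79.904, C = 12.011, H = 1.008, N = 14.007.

Molecular formula: C6H12BrN.
M = 1×79.904 + 6×12.011 + 12×1.008 + 1×14.007 = 178.07 g/mol.

178.07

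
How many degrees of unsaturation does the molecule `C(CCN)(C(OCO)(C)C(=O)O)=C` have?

Molecular formula from the SMILES: C8H15NO4.
DoU = (2C + 2 + N − H − X)/2 = (2·8 + 2 + 1 − 15 − 0)/2 = 4/2 = 2.
(Structurally: 0 ring(s) + 2 π bond(s) = 2.)

2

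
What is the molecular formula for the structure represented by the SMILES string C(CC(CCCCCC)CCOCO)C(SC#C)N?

C15H29NO2S

Heavy atoms from the SMILES: 15 C, 1 N, 2 O, 1 S.
Implicit hydrogens by atom environment:
  10 × C: 2 H each → 20
  3 × C: 1 H each → 3
  1 × C: 3 H
  1 × C: no H
  1 × N: 2 H
  1 × O: 1 H
  1 × O: no H
  1 × S: no H
  Total hydrogens = 29.
Molecular formula: C15H29NO2S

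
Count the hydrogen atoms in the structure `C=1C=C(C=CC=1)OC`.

8

Hydrogens are implicit in SMILES; fill each atom to its normal valence:
  5 × C (aromatic): 1 H each → 5
  1 × C: 3 H
  1 × C (aromatic): no H
  1 × O: no H
  Total hydrogens = 8.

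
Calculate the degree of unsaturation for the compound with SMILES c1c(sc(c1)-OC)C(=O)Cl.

Molecular formula from the SMILES: C6H5ClO2S.
DoU = (2C + 2 + N − H − X)/2 = (2·6 + 2 + 0 − 5 − 1)/2 = 8/2 = 4.
(Structurally: 1 ring(s) + 3 π bond(s) = 4.)

4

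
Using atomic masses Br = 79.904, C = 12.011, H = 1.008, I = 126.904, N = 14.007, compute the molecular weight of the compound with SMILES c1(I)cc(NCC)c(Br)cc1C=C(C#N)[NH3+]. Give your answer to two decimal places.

393.05

Molecular formula: C11H12BrIN3+.
M = 1×79.904 + 11×12.011 + 12×1.008 + 1×126.904 + 3×14.007 = 393.05 g/mol.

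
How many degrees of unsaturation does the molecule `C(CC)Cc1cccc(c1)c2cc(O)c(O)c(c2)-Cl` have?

Molecular formula from the SMILES: C16H17ClO2.
DoU = (2C + 2 + N − H − X)/2 = (2·16 + 2 + 0 − 17 − 1)/2 = 16/2 = 8.
(Structurally: 2 ring(s) + 6 π bond(s) = 8.)

8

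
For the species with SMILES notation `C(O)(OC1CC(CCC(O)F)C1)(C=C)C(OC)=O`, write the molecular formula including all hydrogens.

C12H19FO5

Heavy atoms from the SMILES: 12 C, 1 F, 5 O.
Implicit hydrogens by atom environment:
  5 × C: 2 H each → 10
  4 × C: 1 H each → 4
  3 × O: no H
  2 × C: no H
  2 × O: 1 H each → 2
  1 × C: 3 H
  1 × F: no H
  Total hydrogens = 19.
Molecular formula: C12H19FO5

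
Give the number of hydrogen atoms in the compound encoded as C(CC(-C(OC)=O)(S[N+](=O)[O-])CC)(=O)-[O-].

Hydrogens are implicit in SMILES; fill each atom to its normal valence:
  4 × O: no H
  3 × C: no H
  2 × C: 3 H each → 6
  2 × C: 2 H each → 4
  2 × O (charge -1): no H
  1 × N (charge +1): no H
  1 × S: no H
  Total hydrogens = 10.

10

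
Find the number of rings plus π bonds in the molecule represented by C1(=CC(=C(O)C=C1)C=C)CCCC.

5

Molecular formula from the SMILES: C12H16O.
DoU = (2C + 2 + N − H − X)/2 = (2·12 + 2 + 0 − 16 − 0)/2 = 10/2 = 5.
(Structurally: 1 ring(s) + 4 π bond(s) = 5.)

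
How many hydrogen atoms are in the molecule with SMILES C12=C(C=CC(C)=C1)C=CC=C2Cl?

9

Hydrogens are implicit in SMILES; fill each atom to its normal valence:
  6 × C (aromatic): 1 H each → 6
  4 × C (aromatic): no H
  1 × C: 3 H
  1 × Cl: no H
  Total hydrogens = 9.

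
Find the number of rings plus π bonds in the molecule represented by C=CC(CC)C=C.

Molecular formula from the SMILES: C7H12.
DoU = (2C + 2 + N − H − X)/2 = (2·7 + 2 + 0 − 12 − 0)/2 = 4/2 = 2.
(Structurally: 0 ring(s) + 2 π bond(s) = 2.)

2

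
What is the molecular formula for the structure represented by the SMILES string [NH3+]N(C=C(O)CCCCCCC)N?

Heavy atoms from the SMILES: 9 C, 3 N, 1 O.
Implicit hydrogens by atom environment:
  6 × C: 2 H each → 12
  1 × C: 3 H
  1 × C: 1 H
  1 × C: no H
  1 × N (charge +1): 3 H
  1 × N: 2 H
  1 × N: no H
  1 × O: 1 H
  Total hydrogens = 22.
Net charge +1.
Molecular formula: C9H22N3O+

C9H22N3O+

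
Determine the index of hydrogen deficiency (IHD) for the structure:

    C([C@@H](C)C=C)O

1

Molecular formula from the SMILES: C5H10O.
DoU = (2C + 2 + N − H − X)/2 = (2·5 + 2 + 0 − 10 − 0)/2 = 2/2 = 1.
(Structurally: 0 ring(s) + 1 π bond(s) = 1.)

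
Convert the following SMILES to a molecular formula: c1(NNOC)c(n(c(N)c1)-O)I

Heavy atoms from the SMILES: 5 C, 1 I, 4 N, 2 O.
Implicit hydrogens by atom environment:
  3 × C (aromatic): no H
  2 × N: 1 H each → 2
  1 × C: 3 H
  1 × C (aromatic): 1 H
  1 × I: no H
  1 × N: 2 H
  1 × N (aromatic): no H
  1 × O: 1 H
  1 × O: no H
  Total hydrogens = 9.
Molecular formula: C5H9IN4O2

C5H9IN4O2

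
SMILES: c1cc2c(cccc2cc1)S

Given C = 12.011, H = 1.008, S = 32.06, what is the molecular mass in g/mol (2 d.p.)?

160.23

Molecular formula: C10H8S.
M = 10×12.011 + 8×1.008 + 1×32.06 = 160.23 g/mol.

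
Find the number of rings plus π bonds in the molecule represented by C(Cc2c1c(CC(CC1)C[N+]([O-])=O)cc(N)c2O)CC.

6

Molecular formula from the SMILES: C15H22N2O3.
DoU = (2C + 2 + N − H − X)/2 = (2·15 + 2 + 2 − 22 − 0)/2 = 12/2 = 6.
(Structurally: 2 ring(s) + 4 π bond(s) = 6.)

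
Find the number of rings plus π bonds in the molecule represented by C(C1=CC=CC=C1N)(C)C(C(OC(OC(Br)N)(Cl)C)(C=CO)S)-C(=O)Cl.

6

Molecular formula from the SMILES: C16H21BrCl2N2O4S.
DoU = (2C + 2 + N − H − X)/2 = (2·16 + 2 + 2 − 21 − 3)/2 = 12/2 = 6.
(Structurally: 1 ring(s) + 5 π bond(s) = 6.)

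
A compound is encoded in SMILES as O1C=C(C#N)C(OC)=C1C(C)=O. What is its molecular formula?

C8H7NO3

Heavy atoms from the SMILES: 8 C, 1 N, 3 O.
Implicit hydrogens by atom environment:
  3 × C (aromatic): no H
  2 × C: 3 H each → 6
  2 × C: no H
  2 × O: no H
  1 × C (aromatic): 1 H
  1 × N: no H
  1 × O (aromatic): no H
  Total hydrogens = 7.
Molecular formula: C8H7NO3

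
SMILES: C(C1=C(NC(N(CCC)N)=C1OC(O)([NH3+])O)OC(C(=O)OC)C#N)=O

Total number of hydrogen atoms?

20

Hydrogens are implicit in SMILES; fill each atom to its normal valence:
  5 × O: no H
  4 × C (aromatic): no H
  3 × C: no H
  2 × C: 3 H each → 6
  2 × C: 2 H each → 4
  2 × C: 1 H each → 2
  2 × N: no H
  2 × O: 1 H each → 2
  1 × N (charge +1): 3 H
  1 × N: 2 H
  1 × N (aromatic): 1 H
  Total hydrogens = 20.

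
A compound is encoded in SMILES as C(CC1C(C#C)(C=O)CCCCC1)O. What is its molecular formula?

Heavy atoms from the SMILES: 12 C, 2 O.
Implicit hydrogens by atom environment:
  7 × C: 2 H each → 14
  3 × C: 1 H each → 3
  2 × C: no H
  1 × O: 1 H
  1 × O: no H
  Total hydrogens = 18.
Molecular formula: C12H18O2

C12H18O2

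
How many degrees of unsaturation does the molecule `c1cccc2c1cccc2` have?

Molecular formula from the SMILES: C10H8.
DoU = (2C + 2 + N − H − X)/2 = (2·10 + 2 + 0 − 8 − 0)/2 = 14/2 = 7.
(Structurally: 2 ring(s) + 5 π bond(s) = 7.)

7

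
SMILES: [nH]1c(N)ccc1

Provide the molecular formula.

C4H6N2

Heavy atoms from the SMILES: 4 C, 2 N.
Implicit hydrogens by atom environment:
  3 × C (aromatic): 1 H each → 3
  1 × C (aromatic): no H
  1 × N: 2 H
  1 × N (aromatic): 1 H
  Total hydrogens = 6.
Molecular formula: C4H6N2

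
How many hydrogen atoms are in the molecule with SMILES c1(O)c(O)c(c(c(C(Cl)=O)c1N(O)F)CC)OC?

11

Hydrogens are implicit in SMILES; fill each atom to its normal valence:
  6 × C (aromatic): no H
  3 × O: 1 H each → 3
  2 × C: 3 H each → 6
  2 × O: no H
  1 × C: 2 H
  1 × C: no H
  1 × Cl: no H
  1 × F: no H
  1 × N: no H
  Total hydrogens = 11.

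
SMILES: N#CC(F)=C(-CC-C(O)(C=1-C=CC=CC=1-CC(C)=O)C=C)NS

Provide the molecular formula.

C17H19FN2O2S

Heavy atoms from the SMILES: 17 C, 1 F, 2 N, 2 O, 1 S.
Implicit hydrogens by atom environment:
  5 × C: no H
  4 × C: 2 H each → 8
  4 × C (aromatic): 1 H each → 4
  2 × C (aromatic): no H
  1 × C: 3 H
  1 × C: 1 H
  1 × F: no H
  1 × N: 1 H
  1 × N: no H
  1 × O: 1 H
  1 × O: no H
  1 × S: 1 H
  Total hydrogens = 19.
Molecular formula: C17H19FN2O2S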